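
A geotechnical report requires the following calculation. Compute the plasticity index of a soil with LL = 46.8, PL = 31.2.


Result: 15.6

Derivation:
Using PI = LL - PL
PI = 46.8 - 31.2
PI = 15.6


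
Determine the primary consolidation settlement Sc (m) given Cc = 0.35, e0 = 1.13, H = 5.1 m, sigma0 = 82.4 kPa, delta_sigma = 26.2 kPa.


Result: 0.1005 m

Derivation:
Using Sc = Cc * H / (1 + e0) * log10((sigma0 + delta_sigma) / sigma0)
Stress ratio = (82.4 + 26.2) / 82.4 = 1.31796
log10(1.31796) = 0.119903
Cc * H / (1 + e0) = 0.35 * 5.1 / (1 + 1.13) = 0.838028
Sc = 0.838028 * 0.119903
Sc = 0.1005 m


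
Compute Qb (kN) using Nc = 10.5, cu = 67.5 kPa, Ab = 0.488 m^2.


Result: 345.87 kN

Derivation:
Using Qb = Nc * cu * Ab
Qb = 10.5 * 67.5 * 0.488
Qb = 345.87 kN


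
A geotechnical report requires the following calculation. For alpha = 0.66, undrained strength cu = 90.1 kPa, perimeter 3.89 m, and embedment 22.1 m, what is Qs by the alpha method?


Using Qs = alpha * cu * perimeter * L
Qs = 0.66 * 90.1 * 3.89 * 22.1
Qs = 5112.23 kN


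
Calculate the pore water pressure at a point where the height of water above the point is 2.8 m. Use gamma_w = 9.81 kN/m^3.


Result: 27.47 kPa

Derivation:
Using u = gamma_w * h_w
u = 9.81 * 2.8
u = 27.47 kPa


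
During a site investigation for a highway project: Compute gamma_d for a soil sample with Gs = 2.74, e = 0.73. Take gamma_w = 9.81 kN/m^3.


Result: 15.537 kN/m^3

Derivation:
Using gamma_d = Gs * gamma_w / (1 + e)
gamma_d = 2.74 * 9.81 / (1 + 0.73)
gamma_d = 2.74 * 9.81 / 1.73
gamma_d = 15.537 kN/m^3


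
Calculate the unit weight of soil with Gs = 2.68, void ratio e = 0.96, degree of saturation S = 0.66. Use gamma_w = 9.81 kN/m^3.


Using gamma = gamma_w * (Gs + S*e) / (1 + e)
Numerator: Gs + S*e = 2.68 + 0.66*0.96 = 3.3136
Denominator: 1 + e = 1 + 0.96 = 1.96
gamma = 9.81 * 3.3136 / 1.96
gamma = 16.585 kN/m^3


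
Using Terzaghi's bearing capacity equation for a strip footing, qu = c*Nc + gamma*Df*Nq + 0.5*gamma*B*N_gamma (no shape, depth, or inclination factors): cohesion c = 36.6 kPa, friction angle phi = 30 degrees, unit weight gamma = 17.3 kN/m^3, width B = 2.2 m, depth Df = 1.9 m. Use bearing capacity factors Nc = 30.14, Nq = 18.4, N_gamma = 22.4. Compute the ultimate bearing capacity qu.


Compute qu = c*Nc + gamma*Df*Nq + 0.5*gamma*B*N_gamma
Term 1: 36.6 * 30.14 = 1103.124
Term 2: 17.3 * 1.9 * 18.4 = 604.808
Term 3: 0.5 * 17.3 * 2.2 * 22.4 = 426.272
qu = 1103.124 + 604.808 + 426.272
qu = 2134.2 kPa


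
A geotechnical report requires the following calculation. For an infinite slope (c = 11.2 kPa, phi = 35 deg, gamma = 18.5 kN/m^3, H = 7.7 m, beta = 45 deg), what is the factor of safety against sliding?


Using Fs = c / (gamma*H*sin(beta)*cos(beta)) + tan(phi)/tan(beta)
Cohesion contribution = 11.2 / (18.5*7.7*sin(45)*cos(45))
Cohesion contribution = 0.157248
Friction contribution = tan(35)/tan(45) = 0.700208
Fs = 0.157248 + 0.700208
Fs = 0.857


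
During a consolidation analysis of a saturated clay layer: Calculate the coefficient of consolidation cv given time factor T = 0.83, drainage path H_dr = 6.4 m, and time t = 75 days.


Result: 0.45329 m^2/day

Derivation:
Using cv = T * H_dr^2 / t
H_dr^2 = 6.4^2 = 40.96
cv = 0.83 * 40.96 / 75
cv = 0.45329 m^2/day


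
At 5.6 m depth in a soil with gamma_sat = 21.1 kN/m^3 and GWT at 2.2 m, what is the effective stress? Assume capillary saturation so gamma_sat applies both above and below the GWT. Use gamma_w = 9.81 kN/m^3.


Total stress = gamma_sat * depth
sigma = 21.1 * 5.6 = 118.16 kPa
Pore water pressure u = gamma_w * (depth - d_wt)
u = 9.81 * (5.6 - 2.2) = 33.354 kPa
Effective stress = sigma - u
sigma' = 118.16 - 33.354 = 84.81 kPa


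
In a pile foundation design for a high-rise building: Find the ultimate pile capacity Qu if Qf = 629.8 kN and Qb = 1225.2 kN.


Result: 1855.0 kN

Derivation:
Using Qu = Qf + Qb
Qu = 629.8 + 1225.2
Qu = 1855.0 kN


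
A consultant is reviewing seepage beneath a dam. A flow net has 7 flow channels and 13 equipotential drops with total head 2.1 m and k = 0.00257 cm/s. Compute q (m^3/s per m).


Result: 2.906e-05 m^3/s per m

Derivation:
Convert k to m/s for unit consistency with H:
k = 0.00257 cm/s = 0.00257 / 100 m/s = 2.57e-05 m/s
Using q = k * H * Nf / Nd
Nf / Nd = 7 / 13 = 0.5385
q = 2.57e-05 * 2.1 * 0.5385
q = 2.906e-05 m^3/s per m


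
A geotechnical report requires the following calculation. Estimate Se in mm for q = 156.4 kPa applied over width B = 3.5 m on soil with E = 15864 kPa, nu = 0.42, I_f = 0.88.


Result: 25.009 mm

Derivation:
Using Se = q * B * (1 - nu^2) * I_f / E
1 - nu^2 = 1 - 0.42^2 = 0.8236
Se = 156.4 * 3.5 * 0.8236 * 0.88 / 15864
Se = 0.025009 m
Convert to mm: Se = 0.025009 * 1000 = 25.009 mm


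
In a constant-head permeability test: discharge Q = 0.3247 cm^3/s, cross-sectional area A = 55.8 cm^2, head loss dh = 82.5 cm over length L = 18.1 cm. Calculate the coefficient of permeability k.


Compute hydraulic gradient:
i = dh / L = 82.5 / 18.1 = 4.55801
Then apply Darcy's law:
k = Q / (A * i)
k = 0.3247 / (55.8 * 4.55801)
k = 0.3247 / 254.337
k = 0.001277 cm/s


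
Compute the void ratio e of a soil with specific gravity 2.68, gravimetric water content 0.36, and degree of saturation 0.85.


Using the relation e = Gs * w / S
e = 2.68 * 0.36 / 0.85
e = 1.1351


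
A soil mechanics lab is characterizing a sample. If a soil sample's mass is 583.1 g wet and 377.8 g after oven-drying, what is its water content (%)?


Result: 54.34 %

Derivation:
Using w = (m_wet - m_dry) / m_dry * 100
m_wet - m_dry = 583.1 - 377.8 = 205.3 g
w = 205.3 / 377.8 * 100
w = 54.34 %


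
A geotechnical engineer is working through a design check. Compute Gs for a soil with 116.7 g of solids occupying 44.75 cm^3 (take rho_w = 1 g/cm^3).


Using Gs = m_s / (V_s * rho_w)
Since rho_w = 1 g/cm^3:
Gs = 116.7 / 44.75
Gs = 2.608


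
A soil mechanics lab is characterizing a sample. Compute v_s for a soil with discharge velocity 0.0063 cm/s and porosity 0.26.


Using v_s = v_d / n
v_s = 0.0063 / 0.26
v_s = 0.02423 cm/s


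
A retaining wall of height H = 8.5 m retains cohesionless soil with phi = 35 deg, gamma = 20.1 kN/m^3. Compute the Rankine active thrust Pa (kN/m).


Compute active earth pressure coefficient:
Ka = tan^2(45 - phi/2) = tan^2(27.5) = 0.27099
Compute active force:
Pa = 0.5 * Ka * gamma * H^2
Pa = 0.5 * 0.27099 * 20.1 * 8.5^2
Pa = 196.77 kN/m


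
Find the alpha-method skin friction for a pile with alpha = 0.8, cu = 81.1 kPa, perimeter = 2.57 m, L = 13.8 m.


Using Qs = alpha * cu * perimeter * L
Qs = 0.8 * 81.1 * 2.57 * 13.8
Qs = 2301.03 kN


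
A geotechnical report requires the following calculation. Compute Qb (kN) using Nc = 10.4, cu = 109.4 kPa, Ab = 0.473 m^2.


Using Qb = Nc * cu * Ab
Qb = 10.4 * 109.4 * 0.473
Qb = 538.16 kN


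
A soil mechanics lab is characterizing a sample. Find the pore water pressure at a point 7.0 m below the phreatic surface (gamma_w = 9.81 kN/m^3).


Result: 68.67 kPa

Derivation:
Using u = gamma_w * h_w
u = 9.81 * 7.0
u = 68.67 kPa


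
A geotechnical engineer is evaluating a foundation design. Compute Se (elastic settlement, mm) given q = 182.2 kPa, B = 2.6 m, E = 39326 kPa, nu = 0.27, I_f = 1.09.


Using Se = q * B * (1 - nu^2) * I_f / E
1 - nu^2 = 1 - 0.27^2 = 0.9271
Se = 182.2 * 2.6 * 0.9271 * 1.09 / 39326
Se = 0.012173 m
Convert to mm: Se = 0.012173 * 1000 = 12.173 mm


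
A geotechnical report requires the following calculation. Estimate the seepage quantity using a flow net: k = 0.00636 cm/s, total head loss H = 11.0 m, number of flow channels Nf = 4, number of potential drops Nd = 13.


Convert k to m/s for unit consistency with H:
k = 0.00636 cm/s = 0.00636 / 100 m/s = 6.36e-05 m/s
Using q = k * H * Nf / Nd
Nf / Nd = 4 / 13 = 0.3077
q = 6.36e-05 * 11.0 * 0.3077
q = 0.0002153 m^3/s per m


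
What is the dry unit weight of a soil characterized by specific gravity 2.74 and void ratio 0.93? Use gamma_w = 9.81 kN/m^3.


Using gamma_d = Gs * gamma_w / (1 + e)
gamma_d = 2.74 * 9.81 / (1 + 0.93)
gamma_d = 2.74 * 9.81 / 1.93
gamma_d = 13.927 kN/m^3


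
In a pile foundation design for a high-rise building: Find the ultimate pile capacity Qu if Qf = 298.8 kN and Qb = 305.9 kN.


Result: 604.7 kN

Derivation:
Using Qu = Qf + Qb
Qu = 298.8 + 305.9
Qu = 604.7 kN


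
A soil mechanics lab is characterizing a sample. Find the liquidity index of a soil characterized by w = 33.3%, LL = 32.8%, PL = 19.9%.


First compute the plasticity index:
PI = LL - PL = 32.8 - 19.9 = 12.9
Then compute the liquidity index:
LI = (w - PL) / PI
LI = (33.3 - 19.9) / 12.9
LI = 1.039


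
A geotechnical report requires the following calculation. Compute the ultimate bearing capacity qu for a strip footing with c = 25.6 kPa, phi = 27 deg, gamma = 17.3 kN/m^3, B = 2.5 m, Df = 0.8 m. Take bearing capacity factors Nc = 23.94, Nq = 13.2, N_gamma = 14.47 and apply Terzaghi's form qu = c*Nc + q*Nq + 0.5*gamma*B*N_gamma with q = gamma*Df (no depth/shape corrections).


Compute qu = c*Nc + gamma*Df*Nq + 0.5*gamma*B*N_gamma
Term 1: 25.6 * 23.94 = 612.864
Term 2: 17.3 * 0.8 * 13.2 = 182.688
Term 3: 0.5 * 17.3 * 2.5 * 14.47 = 312.91375
qu = 612.864 + 182.688 + 312.91375
qu = 1108.47 kPa


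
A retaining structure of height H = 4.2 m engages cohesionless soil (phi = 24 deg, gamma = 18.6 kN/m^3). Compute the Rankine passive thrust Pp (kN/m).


Compute passive earth pressure coefficient:
Kp = tan^2(45 + phi/2) = tan^2(57.0) = 2.371184
Compute passive force:
Pp = 0.5 * Kp * gamma * H^2
Pp = 0.5 * 2.371184 * 18.6 * 4.2^2
Pp = 389.0 kN/m


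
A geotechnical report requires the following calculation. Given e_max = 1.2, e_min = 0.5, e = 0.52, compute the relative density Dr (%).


Using Dr = (e_max - e) / (e_max - e_min) * 100
e_max - e = 1.2 - 0.52 = 0.68
e_max - e_min = 1.2 - 0.5 = 0.7
Dr = 0.68 / 0.7 * 100
Dr = 97.14 %


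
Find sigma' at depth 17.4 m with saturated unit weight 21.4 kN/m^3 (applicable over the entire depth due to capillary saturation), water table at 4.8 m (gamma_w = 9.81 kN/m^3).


Total stress = gamma_sat * depth
sigma = 21.4 * 17.4 = 372.36 kPa
Pore water pressure u = gamma_w * (depth - d_wt)
u = 9.81 * (17.4 - 4.8) = 123.606 kPa
Effective stress = sigma - u
sigma' = 372.36 - 123.606 = 248.75 kPa


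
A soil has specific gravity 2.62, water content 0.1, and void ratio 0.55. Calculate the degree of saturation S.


Result: 0.4764

Derivation:
Using S = Gs * w / e
S = 2.62 * 0.1 / 0.55
S = 0.4764


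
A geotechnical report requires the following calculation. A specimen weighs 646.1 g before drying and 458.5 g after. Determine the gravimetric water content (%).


Result: 40.92 %

Derivation:
Using w = (m_wet - m_dry) / m_dry * 100
m_wet - m_dry = 646.1 - 458.5 = 187.6 g
w = 187.6 / 458.5 * 100
w = 40.92 %


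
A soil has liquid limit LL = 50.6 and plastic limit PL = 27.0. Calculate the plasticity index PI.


Result: 23.6

Derivation:
Using PI = LL - PL
PI = 50.6 - 27.0
PI = 23.6


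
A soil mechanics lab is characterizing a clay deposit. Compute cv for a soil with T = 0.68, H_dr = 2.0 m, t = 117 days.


Result: 0.02325 m^2/day

Derivation:
Using cv = T * H_dr^2 / t
H_dr^2 = 2.0^2 = 4.0
cv = 0.68 * 4.0 / 117
cv = 0.02325 m^2/day


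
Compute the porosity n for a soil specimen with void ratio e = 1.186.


Result: 0.5425

Derivation:
Using the relation n = e / (1 + e)
n = 1.186 / (1 + 1.186)
n = 1.186 / 2.186
n = 0.5425


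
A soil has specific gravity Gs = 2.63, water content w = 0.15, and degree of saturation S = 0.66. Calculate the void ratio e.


Using the relation e = Gs * w / S
e = 2.63 * 0.15 / 0.66
e = 0.5977


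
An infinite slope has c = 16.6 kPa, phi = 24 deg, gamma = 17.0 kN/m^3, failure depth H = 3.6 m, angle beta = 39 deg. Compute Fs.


Using Fs = c / (gamma*H*sin(beta)*cos(beta)) + tan(phi)/tan(beta)
Cohesion contribution = 16.6 / (17.0*3.6*sin(39)*cos(39))
Cohesion contribution = 0.554603
Friction contribution = tan(24)/tan(39) = 0.549812
Fs = 0.554603 + 0.549812
Fs = 1.104


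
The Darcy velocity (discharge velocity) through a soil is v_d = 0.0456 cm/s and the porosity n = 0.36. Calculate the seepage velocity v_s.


Result: 0.12667 cm/s

Derivation:
Using v_s = v_d / n
v_s = 0.0456 / 0.36
v_s = 0.12667 cm/s


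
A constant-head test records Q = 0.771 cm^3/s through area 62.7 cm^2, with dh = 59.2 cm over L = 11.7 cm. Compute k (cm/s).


Compute hydraulic gradient:
i = dh / L = 59.2 / 11.7 = 5.05983
Then apply Darcy's law:
k = Q / (A * i)
k = 0.771 / (62.7 * 5.05983)
k = 0.771 / 317.251
k = 0.00243 cm/s


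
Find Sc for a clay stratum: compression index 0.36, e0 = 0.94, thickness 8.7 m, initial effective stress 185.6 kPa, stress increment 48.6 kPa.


Result: 0.1631 m

Derivation:
Using Sc = Cc * H / (1 + e0) * log10((sigma0 + delta_sigma) / sigma0)
Stress ratio = (185.6 + 48.6) / 185.6 = 1.26185
log10(1.26185) = 0.101009
Cc * H / (1 + e0) = 0.36 * 8.7 / (1 + 0.94) = 1.61443
Sc = 1.61443 * 0.101009
Sc = 0.1631 m


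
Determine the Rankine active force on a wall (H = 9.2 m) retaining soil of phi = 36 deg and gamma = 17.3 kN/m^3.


Compute active earth pressure coefficient:
Ka = tan^2(45 - phi/2) = tan^2(27.0) = 0.259616
Compute active force:
Pa = 0.5 * Ka * gamma * H^2
Pa = 0.5 * 0.259616 * 17.3 * 9.2^2
Pa = 190.07 kN/m


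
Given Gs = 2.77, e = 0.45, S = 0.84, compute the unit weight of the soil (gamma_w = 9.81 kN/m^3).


Using gamma = gamma_w * (Gs + S*e) / (1 + e)
Numerator: Gs + S*e = 2.77 + 0.84*0.45 = 3.148
Denominator: 1 + e = 1 + 0.45 = 1.45
gamma = 9.81 * 3.148 / 1.45
gamma = 21.298 kN/m^3


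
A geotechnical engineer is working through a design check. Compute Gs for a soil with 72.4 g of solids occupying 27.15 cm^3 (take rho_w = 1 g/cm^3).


Result: 2.667

Derivation:
Using Gs = m_s / (V_s * rho_w)
Since rho_w = 1 g/cm^3:
Gs = 72.4 / 27.15
Gs = 2.667


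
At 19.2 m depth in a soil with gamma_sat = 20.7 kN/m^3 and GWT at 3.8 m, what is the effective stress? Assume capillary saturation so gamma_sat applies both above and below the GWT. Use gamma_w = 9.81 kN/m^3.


Total stress = gamma_sat * depth
sigma = 20.7 * 19.2 = 397.44 kPa
Pore water pressure u = gamma_w * (depth - d_wt)
u = 9.81 * (19.2 - 3.8) = 151.074 kPa
Effective stress = sigma - u
sigma' = 397.44 - 151.074 = 246.37 kPa


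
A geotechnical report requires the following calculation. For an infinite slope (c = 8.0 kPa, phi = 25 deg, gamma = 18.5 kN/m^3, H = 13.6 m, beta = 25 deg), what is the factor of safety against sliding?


Using Fs = c / (gamma*H*sin(beta)*cos(beta)) + tan(phi)/tan(beta)
Cohesion contribution = 8.0 / (18.5*13.6*sin(25)*cos(25))
Cohesion contribution = 0.0830148
Friction contribution = tan(25)/tan(25) = 1
Fs = 0.0830148 + 1
Fs = 1.083


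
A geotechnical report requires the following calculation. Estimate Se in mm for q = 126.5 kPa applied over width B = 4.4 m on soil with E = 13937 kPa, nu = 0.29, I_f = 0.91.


Using Se = q * B * (1 - nu^2) * I_f / E
1 - nu^2 = 1 - 0.29^2 = 0.9159
Se = 126.5 * 4.4 * 0.9159 * 0.91 / 13937
Se = 0.033286 m
Convert to mm: Se = 0.033286 * 1000 = 33.286 mm


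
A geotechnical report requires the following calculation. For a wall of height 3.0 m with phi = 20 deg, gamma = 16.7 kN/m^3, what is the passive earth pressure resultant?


Result: 153.28 kN/m

Derivation:
Compute passive earth pressure coefficient:
Kp = tan^2(45 + phi/2) = tan^2(55.0) = 2.039607
Compute passive force:
Pp = 0.5 * Kp * gamma * H^2
Pp = 0.5 * 2.039607 * 16.7 * 3.0^2
Pp = 153.28 kN/m


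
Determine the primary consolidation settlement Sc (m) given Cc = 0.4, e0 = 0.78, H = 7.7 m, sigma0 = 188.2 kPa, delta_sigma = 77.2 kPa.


Result: 0.2583 m

Derivation:
Using Sc = Cc * H / (1 + e0) * log10((sigma0 + delta_sigma) / sigma0)
Stress ratio = (188.2 + 77.2) / 188.2 = 1.4102
log10(1.4102) = 0.149281
Cc * H / (1 + e0) = 0.4 * 7.7 / (1 + 0.78) = 1.73034
Sc = 1.73034 * 0.149281
Sc = 0.2583 m


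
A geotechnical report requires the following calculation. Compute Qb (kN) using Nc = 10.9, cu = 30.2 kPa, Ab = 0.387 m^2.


Using Qb = Nc * cu * Ab
Qb = 10.9 * 30.2 * 0.387
Qb = 127.39 kN


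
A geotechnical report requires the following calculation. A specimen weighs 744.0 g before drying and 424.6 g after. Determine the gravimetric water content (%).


Using w = (m_wet - m_dry) / m_dry * 100
m_wet - m_dry = 744.0 - 424.6 = 319.4 g
w = 319.4 / 424.6 * 100
w = 75.22 %


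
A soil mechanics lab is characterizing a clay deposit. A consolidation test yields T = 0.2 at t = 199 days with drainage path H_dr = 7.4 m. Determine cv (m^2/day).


Using cv = T * H_dr^2 / t
H_dr^2 = 7.4^2 = 54.76
cv = 0.2 * 54.76 / 199
cv = 0.05504 m^2/day


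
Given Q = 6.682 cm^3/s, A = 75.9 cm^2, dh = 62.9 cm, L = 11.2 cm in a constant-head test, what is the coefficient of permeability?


Compute hydraulic gradient:
i = dh / L = 62.9 / 11.2 = 5.61607
Then apply Darcy's law:
k = Q / (A * i)
k = 6.682 / (75.9 * 5.61607)
k = 6.682 / 426.26
k = 0.015676 cm/s


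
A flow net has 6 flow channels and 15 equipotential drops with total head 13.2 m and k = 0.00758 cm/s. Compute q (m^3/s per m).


Convert k to m/s for unit consistency with H:
k = 0.00758 cm/s = 0.00758 / 100 m/s = 7.58e-05 m/s
Using q = k * H * Nf / Nd
Nf / Nd = 6 / 15 = 0.4
q = 7.58e-05 * 13.2 * 0.4
q = 0.0004002 m^3/s per m


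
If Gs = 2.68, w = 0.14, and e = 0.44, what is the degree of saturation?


Using S = Gs * w / e
S = 2.68 * 0.14 / 0.44
S = 0.8527


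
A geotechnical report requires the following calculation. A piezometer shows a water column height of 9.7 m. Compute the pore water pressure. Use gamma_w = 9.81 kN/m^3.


Result: 95.16 kPa

Derivation:
Using u = gamma_w * h_w
u = 9.81 * 9.7
u = 95.16 kPa


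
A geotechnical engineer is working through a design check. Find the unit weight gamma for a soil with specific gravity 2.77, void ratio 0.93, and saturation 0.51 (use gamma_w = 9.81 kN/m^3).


Using gamma = gamma_w * (Gs + S*e) / (1 + e)
Numerator: Gs + S*e = 2.77 + 0.51*0.93 = 3.2443
Denominator: 1 + e = 1 + 0.93 = 1.93
gamma = 9.81 * 3.2443 / 1.93
gamma = 16.49 kN/m^3


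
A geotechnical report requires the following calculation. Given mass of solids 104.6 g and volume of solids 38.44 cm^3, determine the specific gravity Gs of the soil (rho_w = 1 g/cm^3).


Result: 2.721

Derivation:
Using Gs = m_s / (V_s * rho_w)
Since rho_w = 1 g/cm^3:
Gs = 104.6 / 38.44
Gs = 2.721


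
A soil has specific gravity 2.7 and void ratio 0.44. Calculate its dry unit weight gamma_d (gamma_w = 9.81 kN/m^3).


Using gamma_d = Gs * gamma_w / (1 + e)
gamma_d = 2.7 * 9.81 / (1 + 0.44)
gamma_d = 2.7 * 9.81 / 1.44
gamma_d = 18.394 kN/m^3


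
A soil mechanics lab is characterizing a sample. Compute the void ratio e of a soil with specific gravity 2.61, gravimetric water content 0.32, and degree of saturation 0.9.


Using the relation e = Gs * w / S
e = 2.61 * 0.32 / 0.9
e = 0.928


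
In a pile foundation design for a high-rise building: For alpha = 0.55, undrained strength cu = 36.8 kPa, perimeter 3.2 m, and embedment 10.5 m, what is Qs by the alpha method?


Using Qs = alpha * cu * perimeter * L
Qs = 0.55 * 36.8 * 3.2 * 10.5
Qs = 680.06 kN


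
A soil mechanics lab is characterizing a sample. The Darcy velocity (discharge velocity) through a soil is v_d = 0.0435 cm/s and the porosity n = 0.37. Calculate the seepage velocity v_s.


Result: 0.11757 cm/s

Derivation:
Using v_s = v_d / n
v_s = 0.0435 / 0.37
v_s = 0.11757 cm/s


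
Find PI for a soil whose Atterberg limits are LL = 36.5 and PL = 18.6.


Result: 17.9

Derivation:
Using PI = LL - PL
PI = 36.5 - 18.6
PI = 17.9


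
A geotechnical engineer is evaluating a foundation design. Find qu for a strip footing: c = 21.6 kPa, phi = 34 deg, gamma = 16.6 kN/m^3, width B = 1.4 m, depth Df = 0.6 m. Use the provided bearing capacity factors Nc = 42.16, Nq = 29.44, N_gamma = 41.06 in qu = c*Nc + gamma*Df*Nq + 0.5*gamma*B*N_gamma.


Result: 1681.0 kPa

Derivation:
Compute qu = c*Nc + gamma*Df*Nq + 0.5*gamma*B*N_gamma
Term 1: 21.6 * 42.16 = 910.656
Term 2: 16.6 * 0.6 * 29.44 = 293.2224
Term 3: 0.5 * 16.6 * 1.4 * 41.06 = 477.1172
qu = 910.656 + 293.2224 + 477.1172
qu = 1681.0 kPa


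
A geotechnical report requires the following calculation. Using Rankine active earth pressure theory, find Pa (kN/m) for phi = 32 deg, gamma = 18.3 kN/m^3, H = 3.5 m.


Compute active earth pressure coefficient:
Ka = tan^2(45 - phi/2) = tan^2(29.0) = 0.307259
Compute active force:
Pa = 0.5 * Ka * gamma * H^2
Pa = 0.5 * 0.307259 * 18.3 * 3.5^2
Pa = 34.44 kN/m


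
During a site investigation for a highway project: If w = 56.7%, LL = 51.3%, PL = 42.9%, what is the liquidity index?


First compute the plasticity index:
PI = LL - PL = 51.3 - 42.9 = 8.4
Then compute the liquidity index:
LI = (w - PL) / PI
LI = (56.7 - 42.9) / 8.4
LI = 1.643


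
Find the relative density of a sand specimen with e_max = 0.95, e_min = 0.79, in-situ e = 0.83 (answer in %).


Result: 75.0 %

Derivation:
Using Dr = (e_max - e) / (e_max - e_min) * 100
e_max - e = 0.95 - 0.83 = 0.12
e_max - e_min = 0.95 - 0.79 = 0.16
Dr = 0.12 / 0.16 * 100
Dr = 75.0 %


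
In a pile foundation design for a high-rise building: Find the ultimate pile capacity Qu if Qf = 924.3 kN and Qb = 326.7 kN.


Using Qu = Qf + Qb
Qu = 924.3 + 326.7
Qu = 1251.0 kN


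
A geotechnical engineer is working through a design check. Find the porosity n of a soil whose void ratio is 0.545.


Using the relation n = e / (1 + e)
n = 0.545 / (1 + 0.545)
n = 0.545 / 1.545
n = 0.3528


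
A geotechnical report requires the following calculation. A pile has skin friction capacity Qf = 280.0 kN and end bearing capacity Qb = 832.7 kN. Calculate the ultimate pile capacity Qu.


Using Qu = Qf + Qb
Qu = 280.0 + 832.7
Qu = 1112.7 kN


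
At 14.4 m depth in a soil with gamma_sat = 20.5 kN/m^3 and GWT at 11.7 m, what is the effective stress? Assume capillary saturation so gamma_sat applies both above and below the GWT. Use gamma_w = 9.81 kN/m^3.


Result: 268.71 kPa

Derivation:
Total stress = gamma_sat * depth
sigma = 20.5 * 14.4 = 295.2 kPa
Pore water pressure u = gamma_w * (depth - d_wt)
u = 9.81 * (14.4 - 11.7) = 26.487 kPa
Effective stress = sigma - u
sigma' = 295.2 - 26.487 = 268.71 kPa


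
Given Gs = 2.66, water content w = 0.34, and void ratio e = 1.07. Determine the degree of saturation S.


Using S = Gs * w / e
S = 2.66 * 0.34 / 1.07
S = 0.8452


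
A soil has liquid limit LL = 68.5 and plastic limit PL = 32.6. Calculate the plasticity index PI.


Result: 35.9

Derivation:
Using PI = LL - PL
PI = 68.5 - 32.6
PI = 35.9


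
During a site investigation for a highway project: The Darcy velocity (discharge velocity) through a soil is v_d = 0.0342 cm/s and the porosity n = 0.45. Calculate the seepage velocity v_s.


Using v_s = v_d / n
v_s = 0.0342 / 0.45
v_s = 0.076 cm/s


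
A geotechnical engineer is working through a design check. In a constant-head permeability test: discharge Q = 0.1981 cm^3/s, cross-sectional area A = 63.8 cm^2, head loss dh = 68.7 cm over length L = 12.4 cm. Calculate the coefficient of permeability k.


Result: 0.00056 cm/s

Derivation:
Compute hydraulic gradient:
i = dh / L = 68.7 / 12.4 = 5.54032
Then apply Darcy's law:
k = Q / (A * i)
k = 0.1981 / (63.8 * 5.54032)
k = 0.1981 / 353.473
k = 0.00056 cm/s


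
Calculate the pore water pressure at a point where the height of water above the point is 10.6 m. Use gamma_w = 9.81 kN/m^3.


Result: 103.99 kPa

Derivation:
Using u = gamma_w * h_w
u = 9.81 * 10.6
u = 103.99 kPa


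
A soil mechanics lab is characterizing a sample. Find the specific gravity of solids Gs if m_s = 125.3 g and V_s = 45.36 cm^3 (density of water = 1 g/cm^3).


Result: 2.762

Derivation:
Using Gs = m_s / (V_s * rho_w)
Since rho_w = 1 g/cm^3:
Gs = 125.3 / 45.36
Gs = 2.762


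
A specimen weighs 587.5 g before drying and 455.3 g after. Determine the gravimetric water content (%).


Using w = (m_wet - m_dry) / m_dry * 100
m_wet - m_dry = 587.5 - 455.3 = 132.2 g
w = 132.2 / 455.3 * 100
w = 29.04 %


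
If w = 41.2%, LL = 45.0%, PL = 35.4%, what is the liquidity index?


Result: 0.604

Derivation:
First compute the plasticity index:
PI = LL - PL = 45.0 - 35.4 = 9.6
Then compute the liquidity index:
LI = (w - PL) / PI
LI = (41.2 - 35.4) / 9.6
LI = 0.604


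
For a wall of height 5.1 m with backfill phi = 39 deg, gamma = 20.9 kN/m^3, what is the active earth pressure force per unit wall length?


Compute active earth pressure coefficient:
Ka = tan^2(45 - phi/2) = tan^2(25.5) = 0.227506
Compute active force:
Pa = 0.5 * Ka * gamma * H^2
Pa = 0.5 * 0.227506 * 20.9 * 5.1^2
Pa = 61.84 kN/m


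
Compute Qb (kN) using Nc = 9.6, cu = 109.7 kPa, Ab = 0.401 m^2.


Using Qb = Nc * cu * Ab
Qb = 9.6 * 109.7 * 0.401
Qb = 422.3 kN


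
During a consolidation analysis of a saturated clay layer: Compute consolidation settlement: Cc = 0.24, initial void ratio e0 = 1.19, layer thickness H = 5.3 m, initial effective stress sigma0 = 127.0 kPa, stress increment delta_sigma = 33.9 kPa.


Result: 0.0597 m

Derivation:
Using Sc = Cc * H / (1 + e0) * log10((sigma0 + delta_sigma) / sigma0)
Stress ratio = (127.0 + 33.9) / 127.0 = 1.26693
log10(1.26693) = 0.102752
Cc * H / (1 + e0) = 0.24 * 5.3 / (1 + 1.19) = 0.580822
Sc = 0.580822 * 0.102752
Sc = 0.0597 m


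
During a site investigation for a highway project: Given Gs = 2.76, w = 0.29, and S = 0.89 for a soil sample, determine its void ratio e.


Using the relation e = Gs * w / S
e = 2.76 * 0.29 / 0.89
e = 0.8993


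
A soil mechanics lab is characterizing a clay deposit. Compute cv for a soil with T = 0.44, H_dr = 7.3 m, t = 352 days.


Using cv = T * H_dr^2 / t
H_dr^2 = 7.3^2 = 53.29
cv = 0.44 * 53.29 / 352
cv = 0.06661 m^2/day


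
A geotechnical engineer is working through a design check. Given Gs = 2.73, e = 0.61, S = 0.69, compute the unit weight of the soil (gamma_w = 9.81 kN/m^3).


Using gamma = gamma_w * (Gs + S*e) / (1 + e)
Numerator: Gs + S*e = 2.73 + 0.69*0.61 = 3.1509
Denominator: 1 + e = 1 + 0.61 = 1.61
gamma = 9.81 * 3.1509 / 1.61
gamma = 19.199 kN/m^3


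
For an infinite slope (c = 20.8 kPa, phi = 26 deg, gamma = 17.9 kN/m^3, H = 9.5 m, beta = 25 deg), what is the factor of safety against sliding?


Result: 1.365

Derivation:
Using Fs = c / (gamma*H*sin(beta)*cos(beta)) + tan(phi)/tan(beta)
Cohesion contribution = 20.8 / (17.9*9.5*sin(25)*cos(25))
Cohesion contribution = 0.319347
Friction contribution = tan(26)/tan(25) = 1.04595
Fs = 0.319347 + 1.04595
Fs = 1.365


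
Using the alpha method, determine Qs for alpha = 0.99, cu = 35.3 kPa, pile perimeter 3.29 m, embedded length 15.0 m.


Using Qs = alpha * cu * perimeter * L
Qs = 0.99 * 35.3 * 3.29 * 15.0
Qs = 1724.63 kN


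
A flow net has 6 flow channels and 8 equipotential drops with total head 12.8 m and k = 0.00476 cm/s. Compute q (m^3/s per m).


Convert k to m/s for unit consistency with H:
k = 0.00476 cm/s = 0.00476 / 100 m/s = 4.76e-05 m/s
Using q = k * H * Nf / Nd
Nf / Nd = 6 / 8 = 0.75
q = 4.76e-05 * 12.8 * 0.75
q = 0.000457 m^3/s per m


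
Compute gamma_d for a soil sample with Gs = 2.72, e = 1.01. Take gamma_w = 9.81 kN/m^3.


Using gamma_d = Gs * gamma_w / (1 + e)
gamma_d = 2.72 * 9.81 / (1 + 1.01)
gamma_d = 2.72 * 9.81 / 2.01
gamma_d = 13.275 kN/m^3


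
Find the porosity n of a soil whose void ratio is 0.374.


Result: 0.2722

Derivation:
Using the relation n = e / (1 + e)
n = 0.374 / (1 + 0.374)
n = 0.374 / 1.374
n = 0.2722


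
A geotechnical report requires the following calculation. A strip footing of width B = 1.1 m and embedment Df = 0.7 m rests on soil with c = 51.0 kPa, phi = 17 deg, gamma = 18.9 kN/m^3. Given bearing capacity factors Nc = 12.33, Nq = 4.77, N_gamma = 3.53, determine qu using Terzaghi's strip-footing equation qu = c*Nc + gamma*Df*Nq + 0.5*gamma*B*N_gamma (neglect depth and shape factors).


Result: 728.63 kPa

Derivation:
Compute qu = c*Nc + gamma*Df*Nq + 0.5*gamma*B*N_gamma
Term 1: 51.0 * 12.33 = 628.83
Term 2: 18.9 * 0.7 * 4.77 = 63.1071
Term 3: 0.5 * 18.9 * 1.1 * 3.53 = 36.69435
qu = 628.83 + 63.1071 + 36.69435
qu = 728.63 kPa


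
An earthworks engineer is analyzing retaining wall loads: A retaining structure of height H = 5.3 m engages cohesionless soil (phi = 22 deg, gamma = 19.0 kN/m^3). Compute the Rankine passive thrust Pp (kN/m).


Compute passive earth pressure coefficient:
Kp = tan^2(45 + phi/2) = tan^2(56.0) = 2.197987
Compute passive force:
Pp = 0.5 * Kp * gamma * H^2
Pp = 0.5 * 2.197987 * 19.0 * 5.3^2
Pp = 586.54 kN/m


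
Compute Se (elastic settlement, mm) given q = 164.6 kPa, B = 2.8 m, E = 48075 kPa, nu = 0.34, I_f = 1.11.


Using Se = q * B * (1 - nu^2) * I_f / E
1 - nu^2 = 1 - 0.34^2 = 0.8844
Se = 164.6 * 2.8 * 0.8844 * 1.11 / 48075
Se = 0.009411 m
Convert to mm: Se = 0.009411 * 1000 = 9.411 mm


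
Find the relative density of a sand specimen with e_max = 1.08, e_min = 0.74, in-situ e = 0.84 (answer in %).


Result: 70.59 %

Derivation:
Using Dr = (e_max - e) / (e_max - e_min) * 100
e_max - e = 1.08 - 0.84 = 0.24
e_max - e_min = 1.08 - 0.74 = 0.34
Dr = 0.24 / 0.34 * 100
Dr = 70.59 %


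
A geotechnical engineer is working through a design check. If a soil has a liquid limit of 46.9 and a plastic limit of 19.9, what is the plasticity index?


Using PI = LL - PL
PI = 46.9 - 19.9
PI = 27.0


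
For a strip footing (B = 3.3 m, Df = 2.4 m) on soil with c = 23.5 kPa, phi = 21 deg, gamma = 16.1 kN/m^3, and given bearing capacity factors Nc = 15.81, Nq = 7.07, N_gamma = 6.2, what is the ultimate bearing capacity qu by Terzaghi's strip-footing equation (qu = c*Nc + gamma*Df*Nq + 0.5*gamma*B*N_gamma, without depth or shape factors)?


Result: 809.42 kPa

Derivation:
Compute qu = c*Nc + gamma*Df*Nq + 0.5*gamma*B*N_gamma
Term 1: 23.5 * 15.81 = 371.535
Term 2: 16.1 * 2.4 * 7.07 = 273.1848
Term 3: 0.5 * 16.1 * 3.3 * 6.2 = 164.703
qu = 371.535 + 273.1848 + 164.703
qu = 809.42 kPa


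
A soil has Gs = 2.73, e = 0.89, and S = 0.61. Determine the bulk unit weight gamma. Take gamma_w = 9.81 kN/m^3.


Using gamma = gamma_w * (Gs + S*e) / (1 + e)
Numerator: Gs + S*e = 2.73 + 0.61*0.89 = 3.2729
Denominator: 1 + e = 1 + 0.89 = 1.89
gamma = 9.81 * 3.2729 / 1.89
gamma = 16.988 kN/m^3


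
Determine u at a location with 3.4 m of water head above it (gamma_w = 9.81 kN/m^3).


Using u = gamma_w * h_w
u = 9.81 * 3.4
u = 33.35 kPa


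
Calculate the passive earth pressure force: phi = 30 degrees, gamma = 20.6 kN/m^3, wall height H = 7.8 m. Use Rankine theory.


Result: 1879.96 kN/m

Derivation:
Compute passive earth pressure coefficient:
Kp = tan^2(45 + phi/2) = tan^2(60.0) = 3
Compute passive force:
Pp = 0.5 * Kp * gamma * H^2
Pp = 0.5 * 3 * 20.6 * 7.8^2
Pp = 1879.96 kN/m


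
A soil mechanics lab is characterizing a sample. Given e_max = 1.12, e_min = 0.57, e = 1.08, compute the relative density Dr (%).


Using Dr = (e_max - e) / (e_max - e_min) * 100
e_max - e = 1.12 - 1.08 = 0.04
e_max - e_min = 1.12 - 0.57 = 0.55
Dr = 0.04 / 0.55 * 100
Dr = 7.27 %


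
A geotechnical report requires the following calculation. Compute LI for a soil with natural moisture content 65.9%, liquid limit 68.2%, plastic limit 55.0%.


First compute the plasticity index:
PI = LL - PL = 68.2 - 55.0 = 13.2
Then compute the liquidity index:
LI = (w - PL) / PI
LI = (65.9 - 55.0) / 13.2
LI = 0.826


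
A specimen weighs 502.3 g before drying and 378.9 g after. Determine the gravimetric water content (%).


Result: 32.57 %

Derivation:
Using w = (m_wet - m_dry) / m_dry * 100
m_wet - m_dry = 502.3 - 378.9 = 123.4 g
w = 123.4 / 378.9 * 100
w = 32.57 %


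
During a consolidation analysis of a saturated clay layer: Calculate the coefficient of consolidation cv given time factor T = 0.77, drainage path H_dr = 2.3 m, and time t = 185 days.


Using cv = T * H_dr^2 / t
H_dr^2 = 2.3^2 = 5.29
cv = 0.77 * 5.29 / 185
cv = 0.02202 m^2/day


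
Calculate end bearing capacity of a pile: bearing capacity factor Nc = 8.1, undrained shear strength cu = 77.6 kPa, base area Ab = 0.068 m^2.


Result: 42.74 kN

Derivation:
Using Qb = Nc * cu * Ab
Qb = 8.1 * 77.6 * 0.068
Qb = 42.74 kN


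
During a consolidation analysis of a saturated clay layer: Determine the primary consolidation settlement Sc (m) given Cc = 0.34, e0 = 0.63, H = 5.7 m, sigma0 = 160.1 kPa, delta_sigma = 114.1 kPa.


Using Sc = Cc * H / (1 + e0) * log10((sigma0 + delta_sigma) / sigma0)
Stress ratio = (160.1 + 114.1) / 160.1 = 1.71268
log10(1.71268) = 0.233676
Cc * H / (1 + e0) = 0.34 * 5.7 / (1 + 0.63) = 1.18896
Sc = 1.18896 * 0.233676
Sc = 0.2778 m


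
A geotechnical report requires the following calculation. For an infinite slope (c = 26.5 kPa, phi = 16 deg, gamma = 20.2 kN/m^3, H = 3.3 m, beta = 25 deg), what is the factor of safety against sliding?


Using Fs = c / (gamma*H*sin(beta)*cos(beta)) + tan(phi)/tan(beta)
Cohesion contribution = 26.5 / (20.2*3.3*sin(25)*cos(25))
Cohesion contribution = 1.0379
Friction contribution = tan(16)/tan(25) = 0.614927
Fs = 1.0379 + 0.614927
Fs = 1.653


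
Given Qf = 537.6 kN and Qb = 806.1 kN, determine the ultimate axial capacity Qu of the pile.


Result: 1343.7 kN

Derivation:
Using Qu = Qf + Qb
Qu = 537.6 + 806.1
Qu = 1343.7 kN


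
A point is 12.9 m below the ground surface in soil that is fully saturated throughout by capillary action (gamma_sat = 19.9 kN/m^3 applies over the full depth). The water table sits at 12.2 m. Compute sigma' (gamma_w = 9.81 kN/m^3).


Result: 249.84 kPa

Derivation:
Total stress = gamma_sat * depth
sigma = 19.9 * 12.9 = 256.71 kPa
Pore water pressure u = gamma_w * (depth - d_wt)
u = 9.81 * (12.9 - 12.2) = 6.867 kPa
Effective stress = sigma - u
sigma' = 256.71 - 6.867 = 249.84 kPa


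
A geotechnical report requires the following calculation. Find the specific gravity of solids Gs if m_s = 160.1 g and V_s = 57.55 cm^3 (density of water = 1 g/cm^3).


Using Gs = m_s / (V_s * rho_w)
Since rho_w = 1 g/cm^3:
Gs = 160.1 / 57.55
Gs = 2.782


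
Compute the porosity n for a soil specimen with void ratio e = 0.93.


Using the relation n = e / (1 + e)
n = 0.93 / (1 + 0.93)
n = 0.93 / 1.93
n = 0.4819


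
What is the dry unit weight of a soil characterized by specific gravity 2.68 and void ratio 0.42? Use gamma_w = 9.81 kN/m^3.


Result: 18.515 kN/m^3

Derivation:
Using gamma_d = Gs * gamma_w / (1 + e)
gamma_d = 2.68 * 9.81 / (1 + 0.42)
gamma_d = 2.68 * 9.81 / 1.42
gamma_d = 18.515 kN/m^3


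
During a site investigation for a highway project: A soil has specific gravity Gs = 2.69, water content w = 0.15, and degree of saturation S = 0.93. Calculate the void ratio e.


Using the relation e = Gs * w / S
e = 2.69 * 0.15 / 0.93
e = 0.4339


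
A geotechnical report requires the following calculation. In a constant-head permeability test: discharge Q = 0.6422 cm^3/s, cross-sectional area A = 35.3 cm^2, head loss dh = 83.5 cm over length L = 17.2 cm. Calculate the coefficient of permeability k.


Compute hydraulic gradient:
i = dh / L = 83.5 / 17.2 = 4.85465
Then apply Darcy's law:
k = Q / (A * i)
k = 0.6422 / (35.3 * 4.85465)
k = 0.6422 / 171.369
k = 0.003747 cm/s


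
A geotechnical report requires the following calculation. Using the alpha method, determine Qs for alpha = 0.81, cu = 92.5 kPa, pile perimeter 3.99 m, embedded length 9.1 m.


Result: 2720.45 kN

Derivation:
Using Qs = alpha * cu * perimeter * L
Qs = 0.81 * 92.5 * 3.99 * 9.1
Qs = 2720.45 kN


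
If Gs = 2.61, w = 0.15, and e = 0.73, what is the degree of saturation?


Result: 0.5363

Derivation:
Using S = Gs * w / e
S = 2.61 * 0.15 / 0.73
S = 0.5363


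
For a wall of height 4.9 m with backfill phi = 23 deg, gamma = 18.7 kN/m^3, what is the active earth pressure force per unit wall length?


Result: 98.35 kN/m

Derivation:
Compute active earth pressure coefficient:
Ka = tan^2(45 - phi/2) = tan^2(33.5) = 0.438092
Compute active force:
Pa = 0.5 * Ka * gamma * H^2
Pa = 0.5 * 0.438092 * 18.7 * 4.9^2
Pa = 98.35 kN/m


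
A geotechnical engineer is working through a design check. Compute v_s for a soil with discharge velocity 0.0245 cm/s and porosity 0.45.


Using v_s = v_d / n
v_s = 0.0245 / 0.45
v_s = 0.05444 cm/s


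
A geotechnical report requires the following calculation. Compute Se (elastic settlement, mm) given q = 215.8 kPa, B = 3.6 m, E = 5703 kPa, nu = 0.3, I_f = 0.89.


Using Se = q * B * (1 - nu^2) * I_f / E
1 - nu^2 = 1 - 0.3^2 = 0.91
Se = 215.8 * 3.6 * 0.91 * 0.89 / 5703
Se = 0.110327 m
Convert to mm: Se = 0.110327 * 1000 = 110.327 mm


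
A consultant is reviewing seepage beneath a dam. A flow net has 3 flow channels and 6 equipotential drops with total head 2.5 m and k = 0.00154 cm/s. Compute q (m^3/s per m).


Result: 1.925e-05 m^3/s per m

Derivation:
Convert k to m/s for unit consistency with H:
k = 0.00154 cm/s = 0.00154 / 100 m/s = 1.54e-05 m/s
Using q = k * H * Nf / Nd
Nf / Nd = 3 / 6 = 0.5
q = 1.54e-05 * 2.5 * 0.5
q = 1.925e-05 m^3/s per m


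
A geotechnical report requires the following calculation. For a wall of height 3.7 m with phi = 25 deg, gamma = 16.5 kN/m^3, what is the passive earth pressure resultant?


Compute passive earth pressure coefficient:
Kp = tan^2(45 + phi/2) = tan^2(57.5) = 2.463913
Compute passive force:
Pp = 0.5 * Kp * gamma * H^2
Pp = 0.5 * 2.463913 * 16.5 * 3.7^2
Pp = 278.28 kN/m


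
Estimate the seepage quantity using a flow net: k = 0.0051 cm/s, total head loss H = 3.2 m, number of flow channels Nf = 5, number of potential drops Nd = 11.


Result: 7.418e-05 m^3/s per m

Derivation:
Convert k to m/s for unit consistency with H:
k = 0.0051 cm/s = 0.0051 / 100 m/s = 5.1e-05 m/s
Using q = k * H * Nf / Nd
Nf / Nd = 5 / 11 = 0.4545
q = 5.1e-05 * 3.2 * 0.4545
q = 7.418e-05 m^3/s per m


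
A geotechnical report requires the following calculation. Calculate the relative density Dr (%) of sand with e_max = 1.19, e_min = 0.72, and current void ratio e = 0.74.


Using Dr = (e_max - e) / (e_max - e_min) * 100
e_max - e = 1.19 - 0.74 = 0.45
e_max - e_min = 1.19 - 0.72 = 0.47
Dr = 0.45 / 0.47 * 100
Dr = 95.74 %


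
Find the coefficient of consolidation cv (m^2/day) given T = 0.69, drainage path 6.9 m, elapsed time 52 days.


Using cv = T * H_dr^2 / t
H_dr^2 = 6.9^2 = 47.61
cv = 0.69 * 47.61 / 52
cv = 0.63175 m^2/day


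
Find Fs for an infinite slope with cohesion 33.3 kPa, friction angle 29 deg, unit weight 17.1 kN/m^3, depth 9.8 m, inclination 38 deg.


Result: 1.119

Derivation:
Using Fs = c / (gamma*H*sin(beta)*cos(beta)) + tan(phi)/tan(beta)
Cohesion contribution = 33.3 / (17.1*9.8*sin(38)*cos(38))
Cohesion contribution = 0.409589
Friction contribution = tan(29)/tan(38) = 0.709483
Fs = 0.409589 + 0.709483
Fs = 1.119


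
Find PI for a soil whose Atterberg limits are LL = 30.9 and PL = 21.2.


Result: 9.7

Derivation:
Using PI = LL - PL
PI = 30.9 - 21.2
PI = 9.7


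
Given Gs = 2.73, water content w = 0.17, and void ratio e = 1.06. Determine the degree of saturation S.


Using S = Gs * w / e
S = 2.73 * 0.17 / 1.06
S = 0.4378


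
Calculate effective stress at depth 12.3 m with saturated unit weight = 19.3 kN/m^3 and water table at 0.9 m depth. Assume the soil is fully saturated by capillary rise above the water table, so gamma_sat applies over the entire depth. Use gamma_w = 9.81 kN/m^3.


Total stress = gamma_sat * depth
sigma = 19.3 * 12.3 = 237.39 kPa
Pore water pressure u = gamma_w * (depth - d_wt)
u = 9.81 * (12.3 - 0.9) = 111.834 kPa
Effective stress = sigma - u
sigma' = 237.39 - 111.834 = 125.56 kPa


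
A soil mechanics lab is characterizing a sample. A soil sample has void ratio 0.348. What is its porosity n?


Using the relation n = e / (1 + e)
n = 0.348 / (1 + 0.348)
n = 0.348 / 1.348
n = 0.2582
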